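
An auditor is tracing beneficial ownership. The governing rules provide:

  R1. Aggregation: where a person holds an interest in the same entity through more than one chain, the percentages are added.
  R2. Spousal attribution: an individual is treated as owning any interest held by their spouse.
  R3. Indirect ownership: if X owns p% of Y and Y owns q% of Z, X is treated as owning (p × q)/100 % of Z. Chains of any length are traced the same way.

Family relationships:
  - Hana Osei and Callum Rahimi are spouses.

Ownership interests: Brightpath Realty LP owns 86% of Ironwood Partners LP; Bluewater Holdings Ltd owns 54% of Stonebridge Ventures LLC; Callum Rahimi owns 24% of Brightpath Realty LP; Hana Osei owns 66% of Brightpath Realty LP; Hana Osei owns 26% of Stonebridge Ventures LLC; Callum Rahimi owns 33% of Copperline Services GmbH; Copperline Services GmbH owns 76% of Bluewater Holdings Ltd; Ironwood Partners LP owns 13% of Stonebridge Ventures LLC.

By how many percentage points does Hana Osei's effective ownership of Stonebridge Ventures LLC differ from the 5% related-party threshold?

44.6052

By spousal attribution (R2), Hana Osei is treated as also owning Callum Rahimi's interest in Brightpath Realty LP, giving 66% + 24% = 90%.
By spousal attribution (R2), Hana Osei is treated as owning Callum Rahimi's 33% interest in Copperline Services GmbH.
Chain via Brightpath Realty LP → Ironwood Partners LP (R3): 90% × 86% × 13% = 10.062% of Stonebridge Ventures LLC.
Direct interest in Stonebridge Ventures LLC: 26%.
Chain via Copperline Services GmbH → Bluewater Holdings Ltd (R3): 33% × 76% × 54% = 13.5432% of Stonebridge Ventures LLC.
Aggregating (R1): 10.062% + 26% + 13.5432% = 49.6052%.
49.6052% exceeds the 5% threshold by 44.6052 percentage points.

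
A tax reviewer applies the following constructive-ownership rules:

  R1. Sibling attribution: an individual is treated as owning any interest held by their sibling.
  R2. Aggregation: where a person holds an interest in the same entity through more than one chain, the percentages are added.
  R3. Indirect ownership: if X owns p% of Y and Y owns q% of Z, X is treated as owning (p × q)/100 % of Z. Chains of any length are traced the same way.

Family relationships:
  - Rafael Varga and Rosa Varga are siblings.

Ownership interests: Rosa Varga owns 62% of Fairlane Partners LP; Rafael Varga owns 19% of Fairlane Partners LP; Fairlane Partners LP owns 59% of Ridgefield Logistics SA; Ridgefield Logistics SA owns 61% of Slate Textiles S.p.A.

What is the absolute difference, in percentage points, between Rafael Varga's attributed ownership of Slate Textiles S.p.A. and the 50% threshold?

20.8481

By sibling attribution (R1), Rafael Varga is treated as also owning Rosa Varga's interest in Fairlane Partners LP, giving 19% + 62% = 81%.
Chain via Fairlane Partners LP → Ridgefield Logistics SA (R3): 81% × 59% × 61% = 29.1519% of Slate Textiles S.p.A.
29.1519% falls short of the 50% threshold by 20.8481 percentage points.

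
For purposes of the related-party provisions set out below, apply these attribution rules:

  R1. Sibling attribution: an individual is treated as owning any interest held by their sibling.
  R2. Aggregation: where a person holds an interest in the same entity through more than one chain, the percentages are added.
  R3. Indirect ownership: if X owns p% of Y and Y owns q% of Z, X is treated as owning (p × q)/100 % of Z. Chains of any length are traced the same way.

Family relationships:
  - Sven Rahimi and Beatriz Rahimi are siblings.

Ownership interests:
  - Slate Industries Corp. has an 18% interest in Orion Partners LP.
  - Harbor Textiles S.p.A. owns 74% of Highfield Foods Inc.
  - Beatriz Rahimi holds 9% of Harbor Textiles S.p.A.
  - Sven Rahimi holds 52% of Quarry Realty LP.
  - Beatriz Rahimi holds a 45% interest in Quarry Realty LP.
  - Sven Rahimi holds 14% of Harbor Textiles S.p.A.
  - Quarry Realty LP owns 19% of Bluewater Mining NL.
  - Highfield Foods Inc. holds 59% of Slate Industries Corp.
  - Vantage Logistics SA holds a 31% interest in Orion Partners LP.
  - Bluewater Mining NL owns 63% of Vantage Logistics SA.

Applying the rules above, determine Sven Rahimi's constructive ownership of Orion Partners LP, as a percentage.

By sibling attribution (R1), Sven Rahimi is treated as also owning Beatriz Rahimi's interest in Harbor Textiles S.p.A, giving 14% + 9% = 23%.
By sibling attribution (R1), Sven Rahimi is treated as also owning Beatriz Rahimi's interest in Quarry Realty LP, giving 52% + 45% = 97%.
Chain via Harbor Textiles S.p.A. → Highfield Foods Inc. → Slate Industries Corp. (R3): 23% × 74% × 59% × 18% = 1.807524% of Orion Partners LP.
Chain via Quarry Realty LP → Bluewater Mining NL → Vantage Logistics SA (R3): 97% × 19% × 63% × 31% = 3.599379% of Orion Partners LP.
Aggregating (R2): 1.807524% + 3.599379% = 5.406903%.

5.406903%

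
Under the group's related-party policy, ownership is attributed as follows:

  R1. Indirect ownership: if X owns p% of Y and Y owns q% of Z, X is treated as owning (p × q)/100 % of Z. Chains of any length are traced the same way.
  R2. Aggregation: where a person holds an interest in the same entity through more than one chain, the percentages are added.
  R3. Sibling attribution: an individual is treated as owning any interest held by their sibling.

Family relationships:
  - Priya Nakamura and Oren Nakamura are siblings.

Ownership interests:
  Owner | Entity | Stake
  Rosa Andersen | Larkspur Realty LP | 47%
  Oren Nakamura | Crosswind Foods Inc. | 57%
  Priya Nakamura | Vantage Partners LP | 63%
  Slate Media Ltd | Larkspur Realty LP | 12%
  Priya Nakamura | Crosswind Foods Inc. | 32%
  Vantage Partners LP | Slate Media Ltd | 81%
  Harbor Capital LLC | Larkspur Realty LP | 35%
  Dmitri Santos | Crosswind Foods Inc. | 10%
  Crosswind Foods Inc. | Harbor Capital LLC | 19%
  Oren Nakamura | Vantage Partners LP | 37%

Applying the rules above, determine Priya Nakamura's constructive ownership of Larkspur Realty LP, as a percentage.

15.6385%

By sibling attribution (R3), Priya Nakamura is treated as also owning Oren Nakamura's interest in Vantage Partners LP, giving 63% + 37% = 100%.
By sibling attribution (R3), Priya Nakamura is treated as also owning Oren Nakamura's interest in Crosswind Foods Inc, giving 32% + 57% = 89%.
Chain via Vantage Partners LP → Slate Media Ltd (R1): 100% × 81% × 12% = 9.72% of Larkspur Realty LP.
Chain via Crosswind Foods Inc. → Harbor Capital LLC (R1): 89% × 19% × 35% = 5.9185% of Larkspur Realty LP.
Aggregating (R2): 9.72% + 5.9185% = 15.6385%.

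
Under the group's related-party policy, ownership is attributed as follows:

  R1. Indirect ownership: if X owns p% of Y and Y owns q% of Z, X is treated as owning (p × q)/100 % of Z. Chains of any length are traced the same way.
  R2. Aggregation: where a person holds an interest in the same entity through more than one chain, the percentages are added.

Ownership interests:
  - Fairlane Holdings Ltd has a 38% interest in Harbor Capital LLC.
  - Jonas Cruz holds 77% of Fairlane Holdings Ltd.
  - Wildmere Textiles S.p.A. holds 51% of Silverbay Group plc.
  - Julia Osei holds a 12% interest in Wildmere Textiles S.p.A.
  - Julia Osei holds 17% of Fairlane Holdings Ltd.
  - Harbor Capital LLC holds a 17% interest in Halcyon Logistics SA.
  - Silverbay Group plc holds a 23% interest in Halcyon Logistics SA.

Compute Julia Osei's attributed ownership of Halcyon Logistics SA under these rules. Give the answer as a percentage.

Chain via Fairlane Holdings Ltd → Harbor Capital LLC (R1): 17% × 38% × 17% = 1.0982% of Halcyon Logistics SA.
Chain via Wildmere Textiles S.p.A. → Silverbay Group plc (R1): 12% × 51% × 23% = 1.4076% of Halcyon Logistics SA.
Aggregating (R2): 1.0982% + 1.4076% = 2.5058%.

2.5058%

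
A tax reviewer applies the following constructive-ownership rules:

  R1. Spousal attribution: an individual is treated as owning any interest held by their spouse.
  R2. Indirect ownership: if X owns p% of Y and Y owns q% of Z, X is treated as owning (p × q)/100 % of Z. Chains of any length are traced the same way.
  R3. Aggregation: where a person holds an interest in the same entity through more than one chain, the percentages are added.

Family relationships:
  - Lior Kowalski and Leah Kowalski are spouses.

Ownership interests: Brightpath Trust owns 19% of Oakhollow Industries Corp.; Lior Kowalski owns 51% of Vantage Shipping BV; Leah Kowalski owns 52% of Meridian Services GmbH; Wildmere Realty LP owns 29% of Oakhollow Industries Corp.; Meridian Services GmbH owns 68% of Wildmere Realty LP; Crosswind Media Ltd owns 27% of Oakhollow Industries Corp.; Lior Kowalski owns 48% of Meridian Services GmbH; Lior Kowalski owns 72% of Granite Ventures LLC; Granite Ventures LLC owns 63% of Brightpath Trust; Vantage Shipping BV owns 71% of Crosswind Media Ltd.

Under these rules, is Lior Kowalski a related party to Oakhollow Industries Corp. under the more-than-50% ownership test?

No

By spousal attribution (R1), Lior Kowalski is treated as also owning Leah Kowalski's interest in Meridian Services GmbH, giving 48% + 52% = 100%.
Chain via Granite Ventures LLC → Brightpath Trust (R2): 72% × 63% × 19% = 8.6184% of Oakhollow Industries Corp.
Chain via Vantage Shipping BV → Crosswind Media Ltd (R2): 51% × 71% × 27% = 9.7767% of Oakhollow Industries Corp.
Chain via Meridian Services GmbH → Wildmere Realty LP (R2): 100% × 68% × 29% = 19.72% of Oakhollow Industries Corp.
Aggregating (R3): 8.6184% + 9.7767% + 19.72% = 38.1151%.
38.1151% does not exceed the 50% threshold, so Lior is not a related party to Oakhollow Industries Corp.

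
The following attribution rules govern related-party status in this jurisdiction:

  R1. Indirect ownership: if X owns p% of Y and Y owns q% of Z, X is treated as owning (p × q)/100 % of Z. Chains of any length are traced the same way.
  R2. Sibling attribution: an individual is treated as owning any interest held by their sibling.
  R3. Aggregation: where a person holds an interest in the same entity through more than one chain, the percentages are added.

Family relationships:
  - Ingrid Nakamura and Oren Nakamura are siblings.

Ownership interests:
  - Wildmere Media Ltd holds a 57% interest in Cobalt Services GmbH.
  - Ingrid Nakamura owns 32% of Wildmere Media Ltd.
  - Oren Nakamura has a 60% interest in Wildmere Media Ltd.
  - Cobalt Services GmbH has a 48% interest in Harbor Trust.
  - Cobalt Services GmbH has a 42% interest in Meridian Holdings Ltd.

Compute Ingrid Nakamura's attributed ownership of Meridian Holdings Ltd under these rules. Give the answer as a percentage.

By sibling attribution (R2), Ingrid Nakamura is treated as also owning Oren Nakamura's interest in Wildmere Media Ltd, giving 32% + 60% = 92%.
Chain via Wildmere Media Ltd → Cobalt Services GmbH (R1): 92% × 57% × 42% = 22.0248% of Meridian Holdings Ltd.

22.0248%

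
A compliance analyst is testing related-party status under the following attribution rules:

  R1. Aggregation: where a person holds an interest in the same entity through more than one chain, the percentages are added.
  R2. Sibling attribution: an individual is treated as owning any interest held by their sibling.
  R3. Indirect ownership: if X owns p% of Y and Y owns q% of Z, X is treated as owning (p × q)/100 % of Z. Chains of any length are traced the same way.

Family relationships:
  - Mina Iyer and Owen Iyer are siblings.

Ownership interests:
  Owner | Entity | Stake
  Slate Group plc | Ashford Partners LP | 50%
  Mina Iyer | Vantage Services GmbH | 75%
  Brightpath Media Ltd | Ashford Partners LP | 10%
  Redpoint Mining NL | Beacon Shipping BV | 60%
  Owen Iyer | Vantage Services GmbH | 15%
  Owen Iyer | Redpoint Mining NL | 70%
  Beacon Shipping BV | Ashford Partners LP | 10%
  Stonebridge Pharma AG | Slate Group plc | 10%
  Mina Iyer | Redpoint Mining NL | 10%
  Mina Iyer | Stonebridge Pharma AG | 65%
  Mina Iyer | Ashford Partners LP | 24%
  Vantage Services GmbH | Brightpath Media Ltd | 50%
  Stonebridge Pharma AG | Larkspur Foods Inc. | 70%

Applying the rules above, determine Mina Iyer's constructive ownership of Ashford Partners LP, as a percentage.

By sibling attribution (R2), Mina Iyer is treated as also owning Owen Iyer's interest in Redpoint Mining NL, giving 10% + 70% = 80%.
By sibling attribution (R2), Mina Iyer is treated as also owning Owen Iyer's interest in Vantage Services GmbH, giving 75% + 15% = 90%.
Chain via Redpoint Mining NL → Beacon Shipping BV (R3): 80% × 60% × 10% = 4.8% of Ashford Partners LP.
Chain via Stonebridge Pharma AG → Slate Group plc (R3): 65% × 10% × 50% = 3.25% of Ashford Partners LP.
Chain via Vantage Services GmbH → Brightpath Media Ltd (R3): 90% × 50% × 10% = 4.5% of Ashford Partners LP.
Direct interest in Ashford Partners LP: 24%.
Aggregating (R1): 4.8% + 3.25% + 4.5% + 24% = 36.55%.

36.55%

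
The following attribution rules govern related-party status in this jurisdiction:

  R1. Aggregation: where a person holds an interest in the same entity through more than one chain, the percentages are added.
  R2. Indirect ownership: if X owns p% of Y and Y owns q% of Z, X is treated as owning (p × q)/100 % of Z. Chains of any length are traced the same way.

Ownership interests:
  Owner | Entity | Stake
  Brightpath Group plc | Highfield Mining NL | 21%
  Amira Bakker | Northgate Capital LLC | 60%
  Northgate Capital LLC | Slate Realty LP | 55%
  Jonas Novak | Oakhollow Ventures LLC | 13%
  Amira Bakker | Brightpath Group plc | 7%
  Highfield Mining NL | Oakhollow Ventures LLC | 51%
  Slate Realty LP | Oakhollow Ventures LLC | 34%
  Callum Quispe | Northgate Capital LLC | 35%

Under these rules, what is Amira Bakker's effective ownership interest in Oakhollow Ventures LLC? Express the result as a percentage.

11.9697%

Chain via Brightpath Group plc → Highfield Mining NL (R2): 7% × 21% × 51% = 0.7497% of Oakhollow Ventures LLC.
Chain via Northgate Capital LLC → Slate Realty LP (R2): 60% × 55% × 34% = 11.22% of Oakhollow Ventures LLC.
Aggregating (R1): 0.7497% + 11.22% = 11.9697%.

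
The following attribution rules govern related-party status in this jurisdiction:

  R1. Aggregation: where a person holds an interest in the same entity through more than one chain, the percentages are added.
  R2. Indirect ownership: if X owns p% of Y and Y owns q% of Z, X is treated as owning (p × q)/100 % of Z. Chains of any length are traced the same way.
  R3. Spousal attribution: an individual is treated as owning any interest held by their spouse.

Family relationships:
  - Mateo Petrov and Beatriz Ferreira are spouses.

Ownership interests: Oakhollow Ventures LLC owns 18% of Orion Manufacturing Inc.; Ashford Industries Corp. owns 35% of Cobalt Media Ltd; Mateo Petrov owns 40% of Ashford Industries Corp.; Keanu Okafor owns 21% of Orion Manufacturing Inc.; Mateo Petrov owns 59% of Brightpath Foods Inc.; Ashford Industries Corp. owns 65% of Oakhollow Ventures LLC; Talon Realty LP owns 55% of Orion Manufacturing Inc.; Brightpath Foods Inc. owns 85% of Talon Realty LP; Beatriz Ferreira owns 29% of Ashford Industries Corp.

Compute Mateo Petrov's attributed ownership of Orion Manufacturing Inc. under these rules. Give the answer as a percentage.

By spousal attribution (R3), Mateo Petrov is treated as also owning Beatriz Ferreira's interest in Ashford Industries Corp, giving 40% + 29% = 69%.
Chain via Brightpath Foods Inc. → Talon Realty LP (R2): 59% × 85% × 55% = 27.5825% of Orion Manufacturing Inc.
Chain via Ashford Industries Corp. → Oakhollow Ventures LLC (R2): 69% × 65% × 18% = 8.073% of Orion Manufacturing Inc.
Aggregating (R1): 27.5825% + 8.073% = 35.6555%.

35.6555%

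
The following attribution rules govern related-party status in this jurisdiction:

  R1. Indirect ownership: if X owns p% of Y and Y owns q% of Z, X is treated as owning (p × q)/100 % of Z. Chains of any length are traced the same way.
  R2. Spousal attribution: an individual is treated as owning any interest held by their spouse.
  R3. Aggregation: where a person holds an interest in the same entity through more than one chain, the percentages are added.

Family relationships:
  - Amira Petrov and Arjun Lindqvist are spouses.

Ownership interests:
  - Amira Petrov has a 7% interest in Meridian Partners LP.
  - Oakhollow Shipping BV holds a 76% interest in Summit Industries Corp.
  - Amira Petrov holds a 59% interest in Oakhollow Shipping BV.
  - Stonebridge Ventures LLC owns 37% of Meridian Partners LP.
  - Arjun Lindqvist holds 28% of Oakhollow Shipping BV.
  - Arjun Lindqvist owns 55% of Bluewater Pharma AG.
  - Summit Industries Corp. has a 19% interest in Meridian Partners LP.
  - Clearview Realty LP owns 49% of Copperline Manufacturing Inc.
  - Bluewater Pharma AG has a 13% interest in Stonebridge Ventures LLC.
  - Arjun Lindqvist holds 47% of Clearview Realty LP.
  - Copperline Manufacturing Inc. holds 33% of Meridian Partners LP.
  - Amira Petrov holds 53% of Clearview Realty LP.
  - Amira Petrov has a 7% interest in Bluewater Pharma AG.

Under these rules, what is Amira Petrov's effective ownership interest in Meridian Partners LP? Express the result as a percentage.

By spousal attribution (R2), Amira Petrov is treated as also owning Arjun Lindqvist's interest in Clearview Realty LP, giving 53% + 47% = 100%.
By spousal attribution (R2), Amira Petrov is treated as also owning Arjun Lindqvist's interest in Bluewater Pharma AG, giving 7% + 55% = 62%.
By spousal attribution (R2), Amira Petrov is treated as also owning Arjun Lindqvist's interest in Oakhollow Shipping BV, giving 59% + 28% = 87%.
Chain via Clearview Realty LP → Copperline Manufacturing Inc. (R1): 100% × 49% × 33% = 16.17% of Meridian Partners LP.
Chain via Bluewater Pharma AG → Stonebridge Ventures LLC (R1): 62% × 13% × 37% = 2.9822% of Meridian Partners LP.
Chain via Oakhollow Shipping BV → Summit Industries Corp. (R1): 87% × 76% × 19% = 12.5628% of Meridian Partners LP.
Direct interest in Meridian Partners LP: 7%.
Aggregating (R3): 16.17% + 2.9822% + 12.5628% + 7% = 38.715%.

38.715%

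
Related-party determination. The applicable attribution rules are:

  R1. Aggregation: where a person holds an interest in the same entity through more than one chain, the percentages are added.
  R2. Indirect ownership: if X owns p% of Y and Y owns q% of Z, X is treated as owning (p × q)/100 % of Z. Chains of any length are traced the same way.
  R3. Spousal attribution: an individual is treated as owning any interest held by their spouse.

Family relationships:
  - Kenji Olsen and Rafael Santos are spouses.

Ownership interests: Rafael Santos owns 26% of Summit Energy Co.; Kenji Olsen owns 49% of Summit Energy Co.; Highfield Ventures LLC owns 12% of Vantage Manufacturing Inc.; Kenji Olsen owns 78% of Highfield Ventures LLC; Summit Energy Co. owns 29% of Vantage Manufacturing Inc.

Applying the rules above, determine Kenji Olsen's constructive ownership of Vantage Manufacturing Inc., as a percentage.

31.11%

By spousal attribution (R3), Kenji Olsen is treated as also owning Rafael Santos's interest in Summit Energy Co, giving 49% + 26% = 75%.
Chain via Summit Energy Co. (R2): 75% × 29% = 21.75% of Vantage Manufacturing Inc.
Chain via Highfield Ventures LLC (R2): 78% × 12% = 9.36% of Vantage Manufacturing Inc.
Aggregating (R1): 21.75% + 9.36% = 31.11%.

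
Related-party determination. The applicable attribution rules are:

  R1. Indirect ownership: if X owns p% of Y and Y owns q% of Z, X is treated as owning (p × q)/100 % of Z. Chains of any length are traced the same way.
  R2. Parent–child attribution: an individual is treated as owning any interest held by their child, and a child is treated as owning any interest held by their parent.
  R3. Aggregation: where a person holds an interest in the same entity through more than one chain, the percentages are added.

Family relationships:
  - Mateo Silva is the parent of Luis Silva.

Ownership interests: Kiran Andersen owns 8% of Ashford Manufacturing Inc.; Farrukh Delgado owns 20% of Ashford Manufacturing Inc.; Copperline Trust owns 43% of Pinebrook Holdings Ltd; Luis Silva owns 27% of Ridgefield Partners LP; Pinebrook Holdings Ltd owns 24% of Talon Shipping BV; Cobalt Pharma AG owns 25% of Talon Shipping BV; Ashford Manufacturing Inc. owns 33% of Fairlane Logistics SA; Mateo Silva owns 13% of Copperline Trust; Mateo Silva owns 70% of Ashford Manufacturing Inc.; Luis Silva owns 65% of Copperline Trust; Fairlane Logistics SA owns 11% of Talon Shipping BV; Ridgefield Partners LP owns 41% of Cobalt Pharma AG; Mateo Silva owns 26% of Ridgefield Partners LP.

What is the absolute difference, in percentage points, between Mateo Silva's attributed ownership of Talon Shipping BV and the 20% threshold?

3.9769

By parent–child attribution (R2), Mateo Silva is treated as also owning Luis Silva's interest in Ridgefield Partners LP, giving 26% + 27% = 53%.
By parent–child attribution (R2), Mateo Silva is treated as also owning Luis Silva's interest in Copperline Trust, giving 13% + 65% = 78%.
Chain via Ridgefield Partners LP → Cobalt Pharma AG (R1): 53% × 41% × 25% = 5.4325% of Talon Shipping BV.
Chain via Ashford Manufacturing Inc. → Fairlane Logistics SA (R1): 70% × 33% × 11% = 2.541% of Talon Shipping BV.
Chain via Copperline Trust → Pinebrook Holdings Ltd (R1): 78% × 43% × 24% = 8.0496% of Talon Shipping BV.
Aggregating (R3): 5.4325% + 2.541% + 8.0496% = 16.0231%.
16.0231% falls short of the 20% threshold by 3.9769 percentage points.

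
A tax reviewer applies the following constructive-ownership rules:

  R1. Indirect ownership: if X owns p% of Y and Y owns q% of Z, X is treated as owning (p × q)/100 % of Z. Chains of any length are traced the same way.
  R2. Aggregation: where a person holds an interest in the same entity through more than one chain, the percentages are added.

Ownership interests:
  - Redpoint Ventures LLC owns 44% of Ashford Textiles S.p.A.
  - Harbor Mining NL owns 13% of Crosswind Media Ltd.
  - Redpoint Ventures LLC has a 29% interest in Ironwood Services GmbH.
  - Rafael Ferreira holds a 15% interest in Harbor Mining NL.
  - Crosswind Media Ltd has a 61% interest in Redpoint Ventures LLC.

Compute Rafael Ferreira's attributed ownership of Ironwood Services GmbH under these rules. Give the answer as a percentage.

0.344955%

Chain via Harbor Mining NL → Crosswind Media Ltd → Redpoint Ventures LLC (R1): 15% × 13% × 61% × 29% = 0.344955% of Ironwood Services GmbH.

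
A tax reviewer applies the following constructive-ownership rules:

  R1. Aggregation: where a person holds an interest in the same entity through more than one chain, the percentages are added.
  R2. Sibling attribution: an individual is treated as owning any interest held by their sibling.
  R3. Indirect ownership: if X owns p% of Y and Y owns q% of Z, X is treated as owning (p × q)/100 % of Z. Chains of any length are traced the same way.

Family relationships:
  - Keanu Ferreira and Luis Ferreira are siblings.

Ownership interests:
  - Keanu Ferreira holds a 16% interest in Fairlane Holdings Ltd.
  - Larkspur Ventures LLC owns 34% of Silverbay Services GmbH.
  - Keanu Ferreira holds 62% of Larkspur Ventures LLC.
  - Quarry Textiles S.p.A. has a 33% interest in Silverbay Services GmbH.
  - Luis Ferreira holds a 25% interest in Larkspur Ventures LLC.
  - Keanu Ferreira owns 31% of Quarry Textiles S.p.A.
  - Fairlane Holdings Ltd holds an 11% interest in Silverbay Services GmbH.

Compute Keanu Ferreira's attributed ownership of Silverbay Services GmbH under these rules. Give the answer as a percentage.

By sibling attribution (R2), Keanu Ferreira is treated as also owning Luis Ferreira's interest in Larkspur Ventures LLC, giving 62% + 25% = 87%.
Chain via Quarry Textiles S.p.A. (R3): 31% × 33% = 10.23% of Silverbay Services GmbH.
Chain via Fairlane Holdings Ltd (R3): 16% × 11% = 1.76% of Silverbay Services GmbH.
Chain via Larkspur Ventures LLC (R3): 87% × 34% = 29.58% of Silverbay Services GmbH.
Aggregating (R1): 10.23% + 1.76% + 29.58% = 41.57%.

41.57%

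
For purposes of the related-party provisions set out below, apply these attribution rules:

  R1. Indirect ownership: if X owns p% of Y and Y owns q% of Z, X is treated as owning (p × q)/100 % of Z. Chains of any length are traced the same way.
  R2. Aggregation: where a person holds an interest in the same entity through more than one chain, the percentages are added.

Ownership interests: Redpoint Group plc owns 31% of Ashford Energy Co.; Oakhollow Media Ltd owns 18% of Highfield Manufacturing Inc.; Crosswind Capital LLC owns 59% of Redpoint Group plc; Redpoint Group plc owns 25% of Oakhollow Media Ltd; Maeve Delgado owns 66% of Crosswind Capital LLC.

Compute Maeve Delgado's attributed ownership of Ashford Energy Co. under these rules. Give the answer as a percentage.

12.0714%

Chain via Crosswind Capital LLC → Redpoint Group plc (R1): 66% × 59% × 31% = 12.0714% of Ashford Energy Co.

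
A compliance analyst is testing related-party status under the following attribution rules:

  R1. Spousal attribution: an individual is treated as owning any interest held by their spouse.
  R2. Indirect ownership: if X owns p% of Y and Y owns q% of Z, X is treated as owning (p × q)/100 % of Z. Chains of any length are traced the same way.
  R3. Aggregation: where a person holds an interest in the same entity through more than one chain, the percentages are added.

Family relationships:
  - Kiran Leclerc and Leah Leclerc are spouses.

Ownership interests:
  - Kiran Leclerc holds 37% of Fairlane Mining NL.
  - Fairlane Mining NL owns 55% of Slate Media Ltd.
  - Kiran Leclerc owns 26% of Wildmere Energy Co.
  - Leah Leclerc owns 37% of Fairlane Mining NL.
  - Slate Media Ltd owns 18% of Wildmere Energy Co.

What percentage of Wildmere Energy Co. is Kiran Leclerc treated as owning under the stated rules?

33.326%

By spousal attribution (R1), Kiran Leclerc is treated as also owning Leah Leclerc's interest in Fairlane Mining NL, giving 37% + 37% = 74%.
Chain via Fairlane Mining NL → Slate Media Ltd (R2): 74% × 55% × 18% = 7.326% of Wildmere Energy Co.
Direct interest in Wildmere Energy Co: 26%.
Aggregating (R3): 7.326% + 26% = 33.326%.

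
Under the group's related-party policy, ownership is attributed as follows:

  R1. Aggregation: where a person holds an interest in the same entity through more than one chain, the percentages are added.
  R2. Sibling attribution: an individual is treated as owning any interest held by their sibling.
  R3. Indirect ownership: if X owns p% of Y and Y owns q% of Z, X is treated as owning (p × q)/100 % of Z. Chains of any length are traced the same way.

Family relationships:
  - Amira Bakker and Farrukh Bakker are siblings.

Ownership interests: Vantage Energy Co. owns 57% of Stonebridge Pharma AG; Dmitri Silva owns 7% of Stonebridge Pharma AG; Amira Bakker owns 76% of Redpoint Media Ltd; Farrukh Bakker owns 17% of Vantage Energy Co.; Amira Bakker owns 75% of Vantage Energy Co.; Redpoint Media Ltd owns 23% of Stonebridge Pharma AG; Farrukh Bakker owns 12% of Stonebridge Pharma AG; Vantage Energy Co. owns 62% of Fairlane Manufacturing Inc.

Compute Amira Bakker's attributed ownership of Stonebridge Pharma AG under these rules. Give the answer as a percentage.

81.92%

By sibling attribution (R2), Amira Bakker is treated as also owning Farrukh Bakker's interest in Vantage Energy Co, giving 75% + 17% = 92%.
By sibling attribution (R2), Amira Bakker is treated as owning Farrukh Bakker's 12% interest in Stonebridge Pharma AG.
Chain via Redpoint Media Ltd (R3): 76% × 23% = 17.48% of Stonebridge Pharma AG.
Chain via Vantage Energy Co. (R3): 92% × 57% = 52.44% of Stonebridge Pharma AG.
Direct interest in Stonebridge Pharma AG: 12%.
Aggregating (R1): 17.48% + 52.44% + 12% = 81.92%.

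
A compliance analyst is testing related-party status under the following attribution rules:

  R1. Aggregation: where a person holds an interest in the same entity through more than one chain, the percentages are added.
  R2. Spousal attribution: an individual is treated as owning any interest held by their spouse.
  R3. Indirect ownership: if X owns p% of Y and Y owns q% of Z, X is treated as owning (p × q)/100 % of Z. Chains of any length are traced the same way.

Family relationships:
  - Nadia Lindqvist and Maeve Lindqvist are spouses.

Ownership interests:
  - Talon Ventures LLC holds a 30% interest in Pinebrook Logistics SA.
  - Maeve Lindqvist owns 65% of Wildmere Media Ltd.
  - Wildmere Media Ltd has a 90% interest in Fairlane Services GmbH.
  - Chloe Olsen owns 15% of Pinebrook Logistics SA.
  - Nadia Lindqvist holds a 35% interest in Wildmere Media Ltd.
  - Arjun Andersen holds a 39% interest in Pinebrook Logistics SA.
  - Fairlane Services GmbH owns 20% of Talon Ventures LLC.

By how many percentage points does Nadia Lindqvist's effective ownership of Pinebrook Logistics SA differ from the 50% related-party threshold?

44.6

By spousal attribution (R2), Nadia Lindqvist is treated as also owning Maeve Lindqvist's interest in Wildmere Media Ltd, giving 35% + 65% = 100%.
Chain via Wildmere Media Ltd → Fairlane Services GmbH → Talon Ventures LLC (R3): 100% × 90% × 20% × 30% = 5.4% of Pinebrook Logistics SA.
5.4% falls short of the 50% threshold by 44.6 percentage points.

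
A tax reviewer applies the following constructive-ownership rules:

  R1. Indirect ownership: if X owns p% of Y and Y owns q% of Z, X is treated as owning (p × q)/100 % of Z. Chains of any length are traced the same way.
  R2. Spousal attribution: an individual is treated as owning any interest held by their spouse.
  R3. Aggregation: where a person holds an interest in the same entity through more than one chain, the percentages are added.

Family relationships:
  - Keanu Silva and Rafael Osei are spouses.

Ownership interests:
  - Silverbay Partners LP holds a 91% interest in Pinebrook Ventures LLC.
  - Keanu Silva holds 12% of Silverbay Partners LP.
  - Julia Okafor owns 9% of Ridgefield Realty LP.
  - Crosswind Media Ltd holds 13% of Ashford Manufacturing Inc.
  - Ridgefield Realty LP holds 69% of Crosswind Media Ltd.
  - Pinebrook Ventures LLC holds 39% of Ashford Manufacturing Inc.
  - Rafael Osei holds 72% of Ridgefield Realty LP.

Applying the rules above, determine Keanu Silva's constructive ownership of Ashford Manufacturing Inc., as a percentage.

10.7172%

By spousal attribution (R2), Keanu Silva is treated as owning Rafael Osei's 72% interest in Ridgefield Realty LP.
Chain via Silverbay Partners LP → Pinebrook Ventures LLC (R1): 12% × 91% × 39% = 4.2588% of Ashford Manufacturing Inc.
Chain via Ridgefield Realty LP → Crosswind Media Ltd (R1): 72% × 69% × 13% = 6.4584% of Ashford Manufacturing Inc.
Aggregating (R3): 4.2588% + 6.4584% = 10.7172%.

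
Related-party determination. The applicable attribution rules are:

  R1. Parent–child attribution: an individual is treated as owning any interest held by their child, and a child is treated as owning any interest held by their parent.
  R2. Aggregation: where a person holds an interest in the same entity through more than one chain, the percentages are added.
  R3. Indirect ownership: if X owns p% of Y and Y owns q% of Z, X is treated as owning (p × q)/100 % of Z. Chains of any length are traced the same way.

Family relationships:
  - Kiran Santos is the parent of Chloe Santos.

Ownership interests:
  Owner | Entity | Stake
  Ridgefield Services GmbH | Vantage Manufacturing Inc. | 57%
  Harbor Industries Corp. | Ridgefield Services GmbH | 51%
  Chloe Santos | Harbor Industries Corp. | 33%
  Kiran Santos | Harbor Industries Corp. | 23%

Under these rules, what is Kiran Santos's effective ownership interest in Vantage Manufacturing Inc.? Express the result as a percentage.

16.2792%

By parent–child attribution (R1), Kiran Santos is treated as also owning Chloe Santos's interest in Harbor Industries Corp, giving 23% + 33% = 56%.
Chain via Harbor Industries Corp. → Ridgefield Services GmbH (R3): 56% × 51% × 57% = 16.2792% of Vantage Manufacturing Inc.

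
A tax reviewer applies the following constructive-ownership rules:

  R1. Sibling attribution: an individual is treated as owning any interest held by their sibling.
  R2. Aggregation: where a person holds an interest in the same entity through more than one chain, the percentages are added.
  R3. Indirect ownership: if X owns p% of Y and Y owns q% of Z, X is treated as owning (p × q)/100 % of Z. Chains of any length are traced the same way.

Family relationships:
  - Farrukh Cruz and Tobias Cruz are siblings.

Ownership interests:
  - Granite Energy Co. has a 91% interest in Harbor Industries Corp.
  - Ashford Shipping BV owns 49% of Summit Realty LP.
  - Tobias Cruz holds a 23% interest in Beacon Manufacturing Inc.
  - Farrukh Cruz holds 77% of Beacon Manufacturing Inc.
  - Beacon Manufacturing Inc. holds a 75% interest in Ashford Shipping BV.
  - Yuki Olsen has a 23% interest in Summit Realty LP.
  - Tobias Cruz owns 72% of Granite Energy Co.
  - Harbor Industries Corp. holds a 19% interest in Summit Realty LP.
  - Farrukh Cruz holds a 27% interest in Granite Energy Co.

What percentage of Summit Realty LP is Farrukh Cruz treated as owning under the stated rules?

By sibling attribution (R1), Farrukh Cruz is treated as also owning Tobias Cruz's interest in Granite Energy Co, giving 27% + 72% = 99%.
By sibling attribution (R1), Farrukh Cruz is treated as also owning Tobias Cruz's interest in Beacon Manufacturing Inc, giving 77% + 23% = 100%.
Chain via Granite Energy Co. → Harbor Industries Corp. (R3): 99% × 91% × 19% = 17.1171% of Summit Realty LP.
Chain via Beacon Manufacturing Inc. → Ashford Shipping BV (R3): 100% × 75% × 49% = 36.75% of Summit Realty LP.
Aggregating (R2): 17.1171% + 36.75% = 53.8671%.

53.8671%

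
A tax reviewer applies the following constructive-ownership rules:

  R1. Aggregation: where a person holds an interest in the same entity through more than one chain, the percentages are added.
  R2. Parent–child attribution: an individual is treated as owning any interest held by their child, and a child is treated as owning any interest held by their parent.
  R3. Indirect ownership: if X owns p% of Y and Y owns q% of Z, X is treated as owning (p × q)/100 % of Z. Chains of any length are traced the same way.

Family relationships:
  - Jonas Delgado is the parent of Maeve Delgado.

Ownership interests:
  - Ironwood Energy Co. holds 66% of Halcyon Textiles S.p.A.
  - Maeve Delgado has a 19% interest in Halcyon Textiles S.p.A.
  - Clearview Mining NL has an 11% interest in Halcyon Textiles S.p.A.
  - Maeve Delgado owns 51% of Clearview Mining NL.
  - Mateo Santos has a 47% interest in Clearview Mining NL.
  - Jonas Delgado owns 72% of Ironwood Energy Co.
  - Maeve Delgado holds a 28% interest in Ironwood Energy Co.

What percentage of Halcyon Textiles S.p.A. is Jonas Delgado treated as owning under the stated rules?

By parent–child attribution (R2), Jonas Delgado is treated as also owning Maeve Delgado's interest in Ironwood Energy Co, giving 72% + 28% = 100%.
By parent–child attribution (R2), Jonas Delgado is treated as owning Maeve Delgado's 51% interest in Clearview Mining NL.
By parent–child attribution (R2), Jonas Delgado is treated as owning Maeve Delgado's 19% interest in Halcyon Textiles S.p.A.
Chain via Ironwood Energy Co. (R3): 100% × 66% = 66% of Halcyon Textiles S.p.A.
Chain via Clearview Mining NL (R3): 51% × 11% = 5.61% of Halcyon Textiles S.p.A.
Direct interest in Halcyon Textiles S.p.A: 19%.
Aggregating (R1): 66% + 5.61% + 19% = 90.61%.

90.61%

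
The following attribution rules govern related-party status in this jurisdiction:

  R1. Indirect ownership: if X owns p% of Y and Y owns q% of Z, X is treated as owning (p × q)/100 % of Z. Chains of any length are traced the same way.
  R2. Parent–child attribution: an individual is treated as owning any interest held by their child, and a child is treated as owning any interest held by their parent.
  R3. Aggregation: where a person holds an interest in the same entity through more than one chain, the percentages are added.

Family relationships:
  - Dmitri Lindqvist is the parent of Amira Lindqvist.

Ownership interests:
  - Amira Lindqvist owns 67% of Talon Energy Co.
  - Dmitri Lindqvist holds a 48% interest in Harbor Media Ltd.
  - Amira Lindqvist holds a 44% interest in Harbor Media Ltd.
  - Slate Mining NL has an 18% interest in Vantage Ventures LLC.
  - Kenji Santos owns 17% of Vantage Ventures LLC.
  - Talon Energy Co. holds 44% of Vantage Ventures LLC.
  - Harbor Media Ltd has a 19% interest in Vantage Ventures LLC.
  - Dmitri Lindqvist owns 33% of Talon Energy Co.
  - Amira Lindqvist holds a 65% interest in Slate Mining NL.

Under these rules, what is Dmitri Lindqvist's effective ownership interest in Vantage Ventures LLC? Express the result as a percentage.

By parent–child attribution (R2), Dmitri Lindqvist is treated as also owning Amira Lindqvist's interest in Talon Energy Co, giving 33% + 67% = 100%.
By parent–child attribution (R2), Dmitri Lindqvist is treated as also owning Amira Lindqvist's interest in Harbor Media Ltd, giving 48% + 44% = 92%.
By parent–child attribution (R2), Dmitri Lindqvist is treated as owning Amira Lindqvist's 65% interest in Slate Mining NL.
Chain via Talon Energy Co. (R1): 100% × 44% = 44% of Vantage Ventures LLC.
Chain via Harbor Media Ltd (R1): 92% × 19% = 17.48% of Vantage Ventures LLC.
Chain via Slate Mining NL (R1): 65% × 18% = 11.7% of Vantage Ventures LLC.
Aggregating (R3): 44% + 17.48% + 11.7% = 73.18%.

73.18%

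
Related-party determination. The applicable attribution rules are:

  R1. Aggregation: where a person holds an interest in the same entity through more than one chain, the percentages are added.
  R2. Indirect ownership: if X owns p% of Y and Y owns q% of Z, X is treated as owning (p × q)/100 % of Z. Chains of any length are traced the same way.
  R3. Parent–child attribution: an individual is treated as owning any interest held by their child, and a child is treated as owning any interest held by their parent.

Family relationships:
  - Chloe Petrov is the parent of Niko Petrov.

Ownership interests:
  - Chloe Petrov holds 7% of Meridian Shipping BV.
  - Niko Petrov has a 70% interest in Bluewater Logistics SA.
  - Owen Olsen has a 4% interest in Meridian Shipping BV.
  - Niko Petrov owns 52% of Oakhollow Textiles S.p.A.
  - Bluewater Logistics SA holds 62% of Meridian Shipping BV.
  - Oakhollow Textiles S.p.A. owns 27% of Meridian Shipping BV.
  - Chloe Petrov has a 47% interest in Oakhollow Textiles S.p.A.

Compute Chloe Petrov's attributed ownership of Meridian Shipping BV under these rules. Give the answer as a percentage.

By parent–child attribution (R3), Chloe Petrov is treated as also owning Niko Petrov's interest in Oakhollow Textiles S.p.A, giving 47% + 52% = 99%.
By parent–child attribution (R3), Chloe Petrov is treated as owning Niko Petrov's 70% interest in Bluewater Logistics SA.
Chain via Oakhollow Textiles S.p.A. (R2): 99% × 27% = 26.73% of Meridian Shipping BV.
Direct interest in Meridian Shipping BV: 7%.
Chain via Bluewater Logistics SA (R2): 70% × 62% = 43.4% of Meridian Shipping BV.
Aggregating (R1): 26.73% + 7% + 43.4% = 77.13%.

77.13%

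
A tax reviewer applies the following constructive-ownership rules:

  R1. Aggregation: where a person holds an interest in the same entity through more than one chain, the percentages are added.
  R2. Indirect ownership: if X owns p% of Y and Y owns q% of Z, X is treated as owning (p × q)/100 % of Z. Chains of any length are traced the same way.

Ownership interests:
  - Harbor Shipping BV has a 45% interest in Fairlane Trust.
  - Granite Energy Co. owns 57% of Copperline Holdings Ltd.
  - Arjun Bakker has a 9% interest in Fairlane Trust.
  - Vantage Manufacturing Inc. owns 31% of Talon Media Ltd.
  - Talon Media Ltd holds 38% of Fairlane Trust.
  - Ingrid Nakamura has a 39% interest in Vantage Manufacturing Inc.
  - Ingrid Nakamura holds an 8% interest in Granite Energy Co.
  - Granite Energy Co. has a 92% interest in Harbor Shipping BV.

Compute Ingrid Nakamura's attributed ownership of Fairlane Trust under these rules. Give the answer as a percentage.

Chain via Vantage Manufacturing Inc. → Talon Media Ltd (R2): 39% × 31% × 38% = 4.5942% of Fairlane Trust.
Chain via Granite Energy Co. → Harbor Shipping BV (R2): 8% × 92% × 45% = 3.312% of Fairlane Trust.
Aggregating (R1): 4.5942% + 3.312% = 7.9062%.

7.9062%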